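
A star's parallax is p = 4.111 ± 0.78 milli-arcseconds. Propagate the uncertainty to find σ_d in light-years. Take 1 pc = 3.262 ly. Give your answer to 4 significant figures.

d = 1/p, so σ_d = σ_p / p².
σ_d = 0.000780 / (0.004111)² = 0.000780 / 0.0000169 = 46.154 pc = 46.154 × 3.262 ly = 150.55 ly.

150.6 ly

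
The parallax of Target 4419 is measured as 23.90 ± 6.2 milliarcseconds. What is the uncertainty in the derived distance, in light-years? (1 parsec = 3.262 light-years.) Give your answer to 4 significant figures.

d = 1/p, so σ_d = σ_p / p².
σ_d = 0.00620 / (0.02390)² = 0.00620 / 0.00057121 = 10.854 pc = 10.854 × 3.262 ly = 35.406 ly.

35.41 ly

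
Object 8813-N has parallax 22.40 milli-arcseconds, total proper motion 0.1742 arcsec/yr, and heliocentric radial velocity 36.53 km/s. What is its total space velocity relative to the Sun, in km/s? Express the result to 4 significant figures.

51.90 km/s

d = 1/p = 1/0.02240″ = 44.643 pc.
v_t = 4.740 μ d = 4.740 × 0.1742 × 44.643 = 36.862 km/s.
v = √(v_r² + v_t²) = √(36.53² + 36.862²) = √2693.25 = 51.897 km/s.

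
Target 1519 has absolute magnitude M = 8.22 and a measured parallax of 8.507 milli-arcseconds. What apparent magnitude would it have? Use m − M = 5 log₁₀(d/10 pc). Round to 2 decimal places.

m = 13.57

d = 1/p = 1/0.008507″ = 117.55 pc.
m − M = 5 log₁₀ d − 5 = 5 log₁₀(117.55) − 5 = 10.3511 − 5 = 5.3511.
m = M + (m − M) = 8.22 + 5.3511 = 13.57.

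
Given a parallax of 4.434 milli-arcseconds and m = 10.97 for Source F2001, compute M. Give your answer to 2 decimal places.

M = 4.20

d = 1/p = 1/0.004434″ = 225.53 pc.
m − M = 5 log₁₀(225.53) − 5 = 11.7660 − 5 = 6.7660.
M = m − (m − M) = 10.97 − 6.7660 = 4.20.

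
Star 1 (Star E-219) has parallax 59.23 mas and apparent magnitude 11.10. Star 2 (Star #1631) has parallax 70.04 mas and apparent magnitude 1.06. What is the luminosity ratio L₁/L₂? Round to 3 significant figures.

L₁/L₂ = 0.000135

d₁ = 1/p₁ = 1/0.05923″ = 16.883 pc; d₂ = 1/p₂ = 1/0.07004″ = 14.278 pc.
M₁ = m₁ − 5 log₁₀ d₁ + 5 = 11.10 − 6.1372 + 5 = 9.9628.
M₂ = 1.06 − 5.7733 + 5 = 0.2867.
L₁/L₂ = 10^(0.4(M₂ − M₁)) = 10^(0.4 × (-9.6761)) = 10^(-3.87044) = 0.00013476.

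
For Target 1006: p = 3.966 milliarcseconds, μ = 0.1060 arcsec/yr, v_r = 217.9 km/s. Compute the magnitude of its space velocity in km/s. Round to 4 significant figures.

252.1 km/s

d = 1/p = 1/0.003966″ = 252.14 pc.
v_t = 4.740 μ d = 4.740 × 0.1060 × 252.14 = 126.69 km/s.
v = √(v_r² + v_t²) = √(217.9² + 126.69²) = √63530.8 = 252.05 km/s.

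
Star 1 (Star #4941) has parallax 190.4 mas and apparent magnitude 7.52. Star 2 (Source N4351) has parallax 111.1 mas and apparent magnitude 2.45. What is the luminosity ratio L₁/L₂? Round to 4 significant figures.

L₁/L₂ = 0.003192

d₁ = 1/p₁ = 1/0.1904″ = 5.2521 pc; d₂ = 1/p₂ = 1/0.1111″ = 9.0009 pc.
M₁ = m₁ − 5 log₁₀ d₁ + 5 = 7.52 − 3.6017 + 5 = 8.9183.
M₂ = 2.45 − 4.7714 + 5 = 2.6786.
L₁/L₂ = 10^(0.4(M₂ − M₁)) = 10^(0.4 × (-6.2397)) = 10^(-2.49588) = 0.0031924.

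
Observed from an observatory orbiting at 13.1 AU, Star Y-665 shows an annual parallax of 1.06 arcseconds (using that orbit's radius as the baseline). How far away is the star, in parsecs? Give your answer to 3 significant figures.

With baseline B (in AU) and parallax p (in arcsec), d = B/p parsecs.
d = 13.1 / 1.06 = 12.358 pc.

12.4 pc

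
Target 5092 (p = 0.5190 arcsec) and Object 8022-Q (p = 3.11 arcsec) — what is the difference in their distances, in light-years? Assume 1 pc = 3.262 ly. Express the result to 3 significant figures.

d_A = 1/0.5190″ = 1.9268 pc; d_B = 1/3.110″ = 0.32154 pc.
|d_B − d_A| = |0.32154 − 1.9268| = 1.6053 pc = 1.6053 × 3.262 ly = 5.2365 ly.

5.24 ly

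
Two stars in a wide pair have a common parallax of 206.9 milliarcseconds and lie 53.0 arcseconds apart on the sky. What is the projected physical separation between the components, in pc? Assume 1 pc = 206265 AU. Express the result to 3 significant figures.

0.00124 pc

d = 1/p = 1/0.2069″ = 4.8333 pc.
At distance d (pc), an angle of θ arcsec spans θ·d AU: s = 53.0 × 4.8333 = 256.16 AU.
= 256.16 / 206265 = 0.0012419 pc.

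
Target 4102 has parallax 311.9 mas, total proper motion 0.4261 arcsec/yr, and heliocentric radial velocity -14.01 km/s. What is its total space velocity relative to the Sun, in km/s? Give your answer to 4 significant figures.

d = 1/p = 1/0.3119″ = 3.2062 pc.
v_t = 4.740 μ d = 4.740 × 0.4261 × 3.2062 = 6.4756 km/s.
v = √(v_r² + v_t²) = √((-14.01)² + 6.4756²) = √238.213 = 15.434 km/s.

15.43 km/s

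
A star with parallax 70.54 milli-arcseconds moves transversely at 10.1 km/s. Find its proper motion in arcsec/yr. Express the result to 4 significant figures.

d = 1/p = 1/0.07054″ = 14.176 pc.
μ = v_t / (4.74 d) = 10.1 / (4.74 × 14.176) = 10.1 / 67.194 = 0.15031 ″/yr.

0.1503 arcsec/yr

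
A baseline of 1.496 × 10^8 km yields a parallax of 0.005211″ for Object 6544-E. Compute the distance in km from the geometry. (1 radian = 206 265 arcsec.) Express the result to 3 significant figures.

θ = 0.005211″ = 0.005211/206265 = 2.5264 × 10^-8 rad.
d = B/θ = (1.496 × 10^8) / (2.5264 × 10^-8) = 5.9215 × 10^15 km.

5.92 × 10^15 km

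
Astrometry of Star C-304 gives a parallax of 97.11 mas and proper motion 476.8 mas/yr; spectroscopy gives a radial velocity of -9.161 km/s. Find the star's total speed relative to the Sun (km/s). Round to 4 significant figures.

d = 1/p = 1/0.09711″ = 10.298 pc.
μ = 476.8 mas/yr = 0.4768 ″/yr.
v_t = 4.740 μ d = 4.740 × 0.4768 × 10.298 = 23.274 km/s.
v = √(v_r² + v_t²) = √((-9.161)² + 23.274²) = √625.603 = 25.012 km/s.

25.01 km/s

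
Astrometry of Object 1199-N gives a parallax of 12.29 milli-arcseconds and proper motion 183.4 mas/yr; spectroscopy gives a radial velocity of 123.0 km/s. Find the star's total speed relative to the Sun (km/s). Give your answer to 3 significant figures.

142 km/s

d = 1/p = 1/0.01229″ = 81.367 pc.
μ = 183.4 mas/yr = 0.1834 ″/yr.
v_t = 4.740 μ d = 4.740 × 0.1834 × 81.367 = 70.734 km/s.
v = √(v_r² + v_t²) = √(123.0² + 70.734²) = √20132.3 = 141.89 km/s.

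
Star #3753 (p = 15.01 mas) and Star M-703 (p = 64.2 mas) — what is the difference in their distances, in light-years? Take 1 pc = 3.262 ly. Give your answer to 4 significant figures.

166.5 ly

d_A = 1/0.01501″ = 66.622 pc; d_B = 1/0.06420″ = 15.576 pc.
|d_B − d_A| = |15.576 − 66.622| = 51.046 pc = 51.046 × 3.262 ly = 166.51 ly.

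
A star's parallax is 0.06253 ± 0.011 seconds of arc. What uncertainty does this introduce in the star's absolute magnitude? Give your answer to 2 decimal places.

M = m − 5 log₁₀ d + 5 = m + 5 log₁₀ p + 5, so ∂M/∂p = 5/(p ln 10).
σ_M = (5/ln 10) · (σ_p/p) = 2.1715 × 0.011/0.06253 = 2.1715 × 0.17592 = 0.38201.

σ_M = 0.38 mag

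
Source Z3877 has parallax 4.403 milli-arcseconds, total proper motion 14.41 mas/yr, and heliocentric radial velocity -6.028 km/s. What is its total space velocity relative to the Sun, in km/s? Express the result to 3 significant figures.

d = 1/p = 1/0.004403″ = 227.12 pc.
μ = 14.41 mas/yr = 0.01441 ″/yr.
v_t = 4.740 μ d = 4.740 × 0.01441 × 227.12 = 15.513 km/s.
v = √(v_r² + v_t²) = √((-6.028)² + 15.513²) = √276.99 = 16.643 km/s.

16.6 km/s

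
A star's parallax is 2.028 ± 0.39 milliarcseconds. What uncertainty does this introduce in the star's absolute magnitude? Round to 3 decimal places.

σ_M = 0.418 mag

M = m − 5 log₁₀ d + 5 = m + 5 log₁₀ p + 5, so ∂M/∂p = 5/(p ln 10).
σ_M = (5/ln 10) · (σ_p/p) = 2.1715 × 0.39/2.028 = 2.1715 × 0.19231 = 0.4176.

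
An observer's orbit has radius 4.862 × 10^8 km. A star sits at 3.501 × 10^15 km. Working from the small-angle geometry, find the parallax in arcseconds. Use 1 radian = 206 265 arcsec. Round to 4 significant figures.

0.02864 arcsec

θ ≈ B/d = (4.862 × 10^8) / (3.501 × 10^15) = 1.3887 × 10^-7 rad.
In arcseconds: 1.3887 × 10^-7 × 206265 = 0.028644″.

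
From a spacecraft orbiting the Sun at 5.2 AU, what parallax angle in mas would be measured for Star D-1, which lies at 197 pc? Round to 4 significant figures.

p (arcsec) = B (AU) / d (pc).
p = 5.2 / 197 = 0.026396 arcsec = 26.396 mas.

26.40 mas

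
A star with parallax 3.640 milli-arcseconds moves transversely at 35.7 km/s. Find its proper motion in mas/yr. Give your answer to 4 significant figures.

d = 1/p = 1/0.003640″ = 274.73 pc.
μ = v_t / (4.74 d) = 35.7 / (4.74 × 274.73) = 35.7 / 1302.2 = 0.027415 ″/yr = 27.415 mas/yr.

27.42 mas/yr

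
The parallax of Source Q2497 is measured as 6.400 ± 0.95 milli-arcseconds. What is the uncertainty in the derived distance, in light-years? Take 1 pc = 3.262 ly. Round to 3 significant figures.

75.7 ly

d = 1/p, so σ_d = σ_p / p².
σ_d = 0.000950 / (0.006400)² = 0.000950 / 0.00004096 = 23.193 pc = 23.193 × 3.262 ly = 75.656 ly.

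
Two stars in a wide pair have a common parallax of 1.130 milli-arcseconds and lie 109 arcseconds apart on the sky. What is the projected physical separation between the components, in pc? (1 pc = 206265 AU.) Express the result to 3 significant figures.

d = 1/p = 1/0.001130″ = 884.96 pc.
At distance d (pc), an angle of θ arcsec spans θ·d AU: s = 109 × 884.96 = 96461 AU.
= 96461 / 206265 = 0.46766 pc.

0.468 pc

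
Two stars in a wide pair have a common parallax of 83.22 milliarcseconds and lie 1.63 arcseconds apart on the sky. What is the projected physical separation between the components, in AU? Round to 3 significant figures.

d = 1/p = 1/0.08322″ = 12.016 pc.
At distance d (pc), an angle of θ arcsec spans θ·d AU: s = 1.63 × 12.016 = 19.586 AU.

19.6 AU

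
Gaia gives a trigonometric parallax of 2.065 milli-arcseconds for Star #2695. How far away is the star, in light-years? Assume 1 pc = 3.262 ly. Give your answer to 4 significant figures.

p = 2.065 milli-arcseconds = 0.002065 arcsec.
d = 1/p = 1/0.002065 = 484.26 pc.
In light-years: 484.26 × 3.262 = 1579.7 ly.

1580 light years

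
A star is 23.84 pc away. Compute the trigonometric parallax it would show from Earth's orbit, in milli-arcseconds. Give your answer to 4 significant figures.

41.95 mas

p = 1/d = 1/23.84 = 0.041946 arcsec.
= 0.041946 × 1000 = 41.946 mas.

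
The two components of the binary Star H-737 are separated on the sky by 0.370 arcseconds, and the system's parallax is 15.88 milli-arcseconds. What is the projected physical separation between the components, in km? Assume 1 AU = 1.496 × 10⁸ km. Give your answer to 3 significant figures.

d = 1/p = 1/0.01588″ = 62.972 pc.
At distance d (pc), an angle of θ arcsec spans θ·d AU: s = 0.370 × 62.972 = 23.3 AU.
= 23.3 × 1.496 × 10⁸ km = 3.4857 × 10^9 km.

3.49 × 10^9 km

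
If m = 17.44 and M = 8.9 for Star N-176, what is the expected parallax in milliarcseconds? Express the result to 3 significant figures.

1.96 mas

m − M = 17.44 − 8.9 = 8.54.
d = 10^((m−M)/5 + 1) = 10^2.708 = 510.5 pc.
p = 1/d = 1/510.5 = 0.0019589 arcsec = 1.9589 mas.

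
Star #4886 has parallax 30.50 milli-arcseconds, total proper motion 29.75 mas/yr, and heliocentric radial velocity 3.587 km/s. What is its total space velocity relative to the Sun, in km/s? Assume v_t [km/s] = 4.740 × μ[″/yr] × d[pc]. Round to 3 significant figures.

d = 1/p = 1/0.03050″ = 32.787 pc.
μ = 29.75 mas/yr = 0.02975 ″/yr.
v_t = 4.740 μ d = 4.740 × 0.02975 × 32.787 = 4.6235 km/s.
v = √(v_r² + v_t²) = √(3.587² + 4.6235²) = √34.2433 = 5.8518 km/s.

5.85 km/s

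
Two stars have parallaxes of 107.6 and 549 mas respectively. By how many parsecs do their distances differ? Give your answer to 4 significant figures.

d_A = 1/0.1076″ = 9.2937 pc; d_B = 1/0.5490″ = 1.8215 pc.
|d_B − d_A| = |1.8215 − 9.2937| = 7.4722 pc.

7.472 pc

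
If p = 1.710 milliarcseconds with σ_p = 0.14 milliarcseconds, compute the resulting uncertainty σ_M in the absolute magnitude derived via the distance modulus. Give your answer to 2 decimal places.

σ_M = 0.18 mag

M = m − 5 log₁₀ d + 5 = m + 5 log₁₀ p + 5, so ∂M/∂p = 5/(p ln 10).
σ_M = (5/ln 10) · (σ_p/p) = 2.1715 × 0.14/1.710 = 2.1715 × 0.081871 = 0.17778.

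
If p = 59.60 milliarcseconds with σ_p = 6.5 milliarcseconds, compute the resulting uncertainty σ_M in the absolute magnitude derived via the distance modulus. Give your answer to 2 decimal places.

M = m − 5 log₁₀ d + 5 = m + 5 log₁₀ p + 5, so ∂M/∂p = 5/(p ln 10).
σ_M = (5/ln 10) · (σ_p/p) = 2.1715 × 6.5/59.60 = 2.1715 × 0.10906 = 0.23682.

σ_M = 0.24 mag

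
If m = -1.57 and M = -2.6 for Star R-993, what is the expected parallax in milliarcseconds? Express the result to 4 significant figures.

m − M = -1.57 − (-2.6) = 1.03.
d = 10^((m−M)/5 + 1) = 10^1.206 = 16.069 pc.
p = 1/d = 1/16.069 = 0.062232 arcsec = 62.232 mas.

62.23 mas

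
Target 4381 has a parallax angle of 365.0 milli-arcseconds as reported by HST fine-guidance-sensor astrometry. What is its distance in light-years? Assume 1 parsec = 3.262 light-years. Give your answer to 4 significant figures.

8.937 light years

p = 365.0 milli-arcseconds = 0.3650 arcsec.
d = 1/p = 1/0.3650 = 2.7397 pc.
In light-years: 2.7397 × 3.262 = 8.9369 ly.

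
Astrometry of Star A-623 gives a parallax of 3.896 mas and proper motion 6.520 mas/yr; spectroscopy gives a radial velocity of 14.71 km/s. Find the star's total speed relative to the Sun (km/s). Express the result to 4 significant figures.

16.71 km/s

d = 1/p = 1/0.003896″ = 256.67 pc.
μ = 6.520 mas/yr = 0.006520 ″/yr.
v_t = 4.740 μ d = 4.740 × 0.006520 × 256.67 = 7.9323 km/s.
v = √(v_r² + v_t²) = √(14.71² + 7.9323²) = √279.305 = 16.712 km/s.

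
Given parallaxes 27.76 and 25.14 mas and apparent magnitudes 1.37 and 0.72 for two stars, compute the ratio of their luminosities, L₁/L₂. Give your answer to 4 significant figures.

d₁ = 1/p₁ = 1/0.02776″ = 36.023 pc; d₂ = 1/p₂ = 1/0.02514″ = 39.777 pc.
M₁ = m₁ − 5 log₁₀ d₁ + 5 = 1.37 − 7.7829 + 5 = -1.4129.
M₂ = 0.72 − 7.9982 + 5 = -2.2782.
L₁/L₂ = 10^(0.4(M₂ − M₁)) = 10^(0.4 × (-0.8653)) = 10^(-0.34612) = 0.45069.

L₁/L₂ = 0.4507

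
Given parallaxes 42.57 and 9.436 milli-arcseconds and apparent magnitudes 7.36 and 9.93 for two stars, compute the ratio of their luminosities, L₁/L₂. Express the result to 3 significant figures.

d₁ = 1/p₁ = 1/0.04257″ = 23.491 pc; d₂ = 1/p₂ = 1/0.009436″ = 105.98 pc.
M₁ = m₁ − 5 log₁₀ d₁ + 5 = 7.36 − 6.8545 + 5 = 5.5055.
M₂ = 9.93 − 10.1261 + 5 = 4.8039.
L₁/L₂ = 10^(0.4(M₂ − M₁)) = 10^(0.4 × (-0.7016)) = 10^(-0.28064) = 0.52403.

L₁/L₂ = 0.524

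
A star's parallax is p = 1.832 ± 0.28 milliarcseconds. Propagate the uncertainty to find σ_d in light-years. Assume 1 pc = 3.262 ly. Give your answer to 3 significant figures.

272 ly

d = 1/p, so σ_d = σ_p / p².
σ_d = 0.000280 / (0.001832)² = 0.000280 / 0.0000033562 = 83.428 pc = 83.428 × 3.262 ly = 272.14 ly.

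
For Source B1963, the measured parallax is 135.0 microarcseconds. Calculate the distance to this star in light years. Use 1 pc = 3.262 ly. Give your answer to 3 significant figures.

p = 135.0 microarcseconds = 0.0001350 arcsec.
d = 1/p = 1/0.0001350 = 7407.4 pc.
In light-years: 7407.4 × 3.262 = 24163 ly.

24200 light years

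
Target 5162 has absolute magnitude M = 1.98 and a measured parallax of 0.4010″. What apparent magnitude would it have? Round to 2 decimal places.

d = 1/p = 1/0.4010″ = 2.4938 pc.
m − M = 5 log₁₀ d − 5 = 5 log₁₀(2.4938) − 5 = 1.9843 − 5 = -3.0157.
m = M + (m − M) = 1.98 + (-3.0157) = -1.04.

m = -1.04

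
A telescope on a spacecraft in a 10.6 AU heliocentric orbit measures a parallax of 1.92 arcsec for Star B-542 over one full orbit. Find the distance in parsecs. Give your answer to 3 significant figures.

With baseline B (in AU) and parallax p (in arcsec), d = B/p parsecs.
d = 10.6 / 1.92 = 5.5208 pc.

5.52 pc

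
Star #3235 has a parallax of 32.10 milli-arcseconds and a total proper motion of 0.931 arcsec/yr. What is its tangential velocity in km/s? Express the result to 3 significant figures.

d = 1/p = 1/0.03210″ = 31.153 pc.
v_t = 4.74 × μ × d = 4.74 × 0.931 × 31.153 = 137.48 km/s.

137 km/s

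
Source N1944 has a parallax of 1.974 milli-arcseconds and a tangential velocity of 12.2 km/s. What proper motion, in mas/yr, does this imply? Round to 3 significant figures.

d = 1/p = 1/0.001974″ = 506.59 pc.
μ = v_t / (4.74 d) = 12.2 / (4.74 × 506.59) = 12.2 / 2401.2 = 0.0050808 ″/yr = 5.0808 mas/yr.

5.08 mas/yr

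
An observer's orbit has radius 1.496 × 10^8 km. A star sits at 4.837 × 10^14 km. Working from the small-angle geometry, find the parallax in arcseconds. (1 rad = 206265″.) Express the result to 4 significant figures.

0.06379 arcsec

θ ≈ B/d = (1.496 × 10^8) / (4.837 × 10^14) = 3.0928 × 10^-7 rad.
In arcseconds: 3.0928 × 10^-7 × 206265 = 0.063794″.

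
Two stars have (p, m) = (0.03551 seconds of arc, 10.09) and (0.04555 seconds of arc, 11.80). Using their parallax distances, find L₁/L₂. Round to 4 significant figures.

d₁ = 1/p₁ = 1/0.03551″ = 28.161 pc; d₂ = 1/p₂ = 1/0.04555″ = 21.954 pc.
M₁ = m₁ − 5 log₁₀ d₁ + 5 = 10.09 − 7.2482 + 5 = 7.8418.
M₂ = 11.80 − 6.7076 + 5 = 10.0924.
L₁/L₂ = 10^(0.4(M₂ − M₁)) = 10^(0.4 × 2.2506) = 10^0.90024 = 7.9477.

L₁/L₂ = 7.948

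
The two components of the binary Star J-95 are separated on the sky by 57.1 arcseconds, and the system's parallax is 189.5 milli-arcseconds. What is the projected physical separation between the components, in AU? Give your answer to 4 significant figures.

d = 1/p = 1/0.1895″ = 5.277 pc.
At distance d (pc), an angle of θ arcsec spans θ·d AU: s = 57.1 × 5.277 = 301.32 AU.

301.3 AU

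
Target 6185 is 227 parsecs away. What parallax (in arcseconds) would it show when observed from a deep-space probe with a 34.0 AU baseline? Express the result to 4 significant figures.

p (arcsec) = B (AU) / d (pc).
p = 34.0 / 227 = 0.14978 arcsec.

0.1498 arcsec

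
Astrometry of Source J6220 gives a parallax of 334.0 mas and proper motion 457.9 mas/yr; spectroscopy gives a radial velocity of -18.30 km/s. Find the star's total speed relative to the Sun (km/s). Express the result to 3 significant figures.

19.4 km/s

d = 1/p = 1/0.3340″ = 2.994 pc.
μ = 457.9 mas/yr = 0.4579 ″/yr.
v_t = 4.740 μ d = 4.740 × 0.4579 × 2.994 = 6.4983 km/s.
v = √(v_r² + v_t²) = √((-18.30)² + 6.4983²) = √377.118 = 19.42 km/s.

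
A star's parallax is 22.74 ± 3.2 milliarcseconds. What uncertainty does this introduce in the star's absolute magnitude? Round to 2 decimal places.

σ_M = 0.31 mag

M = m − 5 log₁₀ d + 5 = m + 5 log₁₀ p + 5, so ∂M/∂p = 5/(p ln 10).
σ_M = (5/ln 10) · (σ_p/p) = 2.1715 × 3.2/22.74 = 2.1715 × 0.14072 = 0.30557.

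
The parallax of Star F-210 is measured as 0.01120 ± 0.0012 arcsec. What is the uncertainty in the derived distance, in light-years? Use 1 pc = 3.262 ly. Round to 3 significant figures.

d = 1/p, so σ_d = σ_p / p².
σ_d = 0.00120 / (0.01120)² = 0.00120 / 0.00012544 = 9.5663 pc = 9.5663 × 3.262 ly = 31.205 ly.

31.2 ly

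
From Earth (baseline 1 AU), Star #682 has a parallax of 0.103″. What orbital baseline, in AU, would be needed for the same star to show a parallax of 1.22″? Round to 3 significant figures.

11.8 AU

Parallax scales linearly with baseline: p ∝ B, so B = p_target / p_Earth × 1 AU.
B = 1.22 / 0.103 = 11.845 AU.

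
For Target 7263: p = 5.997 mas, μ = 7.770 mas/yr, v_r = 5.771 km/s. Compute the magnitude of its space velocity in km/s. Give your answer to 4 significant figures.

8.427 km/s

d = 1/p = 1/0.005997″ = 166.75 pc.
μ = 7.770 mas/yr = 0.007770 ″/yr.
v_t = 4.740 μ d = 4.740 × 0.007770 × 166.75 = 6.1414 km/s.
v = √(v_r² + v_t²) = √(5.771² + 6.1414²) = √71.0212 = 8.4274 km/s.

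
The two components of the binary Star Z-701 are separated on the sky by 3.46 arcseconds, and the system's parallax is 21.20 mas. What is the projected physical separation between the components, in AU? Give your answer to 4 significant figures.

163.2 AU

d = 1/p = 1/0.02120″ = 47.17 pc.
At distance d (pc), an angle of θ arcsec spans θ·d AU: s = 3.46 × 47.17 = 163.21 AU.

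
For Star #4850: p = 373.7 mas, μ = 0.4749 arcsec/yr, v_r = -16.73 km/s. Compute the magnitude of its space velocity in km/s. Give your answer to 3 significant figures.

17.8 km/s

d = 1/p = 1/0.3737″ = 2.6759 pc.
v_t = 4.740 μ d = 4.740 × 0.4749 × 2.6759 = 6.0235 km/s.
v = √(v_r² + v_t²) = √((-16.73)² + 6.0235²) = √316.175 = 17.781 km/s.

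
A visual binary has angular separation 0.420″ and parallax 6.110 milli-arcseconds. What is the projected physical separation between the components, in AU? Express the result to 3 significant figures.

68.7 AU

d = 1/p = 1/0.006110″ = 163.67 pc.
At distance d (pc), an angle of θ arcsec spans θ·d AU: s = 0.420 × 163.67 = 68.741 AU.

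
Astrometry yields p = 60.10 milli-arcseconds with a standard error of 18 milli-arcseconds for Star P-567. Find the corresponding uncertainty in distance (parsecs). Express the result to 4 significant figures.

d = 1/p, so σ_d = σ_p / p².
σ_d = 0.0180 / (0.06010)² = 0.0180 / 0.003612 = 4.9834 pc.

4.983 pc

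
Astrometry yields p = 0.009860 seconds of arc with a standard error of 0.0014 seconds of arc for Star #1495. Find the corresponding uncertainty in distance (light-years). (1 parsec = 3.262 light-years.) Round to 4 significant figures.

46.97 ly

d = 1/p, so σ_d = σ_p / p².
σ_d = 0.00140 / (0.009860)² = 0.00140 / 0.00009722 = 14.4 pc = 14.4 × 3.262 ly = 46.973 ly.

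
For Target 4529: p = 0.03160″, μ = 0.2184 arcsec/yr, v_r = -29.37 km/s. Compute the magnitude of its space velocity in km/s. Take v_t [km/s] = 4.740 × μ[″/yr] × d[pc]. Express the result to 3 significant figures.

44.0 km/s

d = 1/p = 1/0.03160″ = 31.646 pc.
v_t = 4.740 μ d = 4.740 × 0.2184 × 31.646 = 32.76 km/s.
v = √(v_r² + v_t²) = √((-29.37)² + 32.76²) = √1935.81 = 43.998 km/s.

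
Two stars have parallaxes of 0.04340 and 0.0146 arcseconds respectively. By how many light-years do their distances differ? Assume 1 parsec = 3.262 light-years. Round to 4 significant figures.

148.3 ly

d_A = 1/0.04340″ = 23.041 pc; d_B = 1/0.01460″ = 68.493 pc.
|d_B − d_A| = |68.493 − 23.041| = 45.452 pc = 45.452 × 3.262 ly = 148.26 ly.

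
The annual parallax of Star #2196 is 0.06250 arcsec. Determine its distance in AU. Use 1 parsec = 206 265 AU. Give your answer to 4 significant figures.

3.300 × 10^6 AU

d = 1/p = 1/0.06250 = 16 pc.
In AU: 16 × 206265 = 3.3002 × 10^6 AU.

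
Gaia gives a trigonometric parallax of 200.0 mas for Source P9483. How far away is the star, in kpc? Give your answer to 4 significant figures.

p = 200.0 mas = 0.2000 arcsec.
d = 1/p = 1/0.2000 = 5 pc.
= 0.005 kpc.

0.005000 kpc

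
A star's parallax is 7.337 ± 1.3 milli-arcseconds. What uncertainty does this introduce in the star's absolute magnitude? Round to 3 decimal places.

M = m − 5 log₁₀ d + 5 = m + 5 log₁₀ p + 5, so ∂M/∂p = 5/(p ln 10).
σ_M = (5/ln 10) · (σ_p/p) = 2.1715 × 1.3/7.337 = 2.1715 × 0.17718 = 0.38475.

σ_M = 0.385 mag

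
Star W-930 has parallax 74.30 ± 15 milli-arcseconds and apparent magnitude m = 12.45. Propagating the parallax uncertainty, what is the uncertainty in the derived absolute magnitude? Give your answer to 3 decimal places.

M = m − 5 log₁₀ d + 5 = m + 5 log₁₀ p + 5, so ∂M/∂p = 5/(p ln 10).
σ_M = (5/ln 10) · (σ_p/p) = 2.1715 × 15/74.30 = 2.1715 × 0.20188 = 0.43838.

σ_M = 0.438 mag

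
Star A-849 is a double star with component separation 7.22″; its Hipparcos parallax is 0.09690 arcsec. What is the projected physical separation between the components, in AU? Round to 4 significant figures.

d = 1/p = 1/0.09690″ = 10.32 pc.
At distance d (pc), an angle of θ arcsec spans θ·d AU: s = 7.22 × 10.32 = 74.51 AU.

74.51 AU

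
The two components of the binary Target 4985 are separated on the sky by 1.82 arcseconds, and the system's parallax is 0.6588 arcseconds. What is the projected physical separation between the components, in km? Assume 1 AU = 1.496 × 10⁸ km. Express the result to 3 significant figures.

4.13 × 10^8 km

d = 1/p = 1/0.6588″ = 1.5179 pc.
At distance d (pc), an angle of θ arcsec spans θ·d AU: s = 1.82 × 1.5179 = 2.7626 AU.
= 2.7626 × 1.496 × 10⁸ km = 4.1328 × 10^8 km.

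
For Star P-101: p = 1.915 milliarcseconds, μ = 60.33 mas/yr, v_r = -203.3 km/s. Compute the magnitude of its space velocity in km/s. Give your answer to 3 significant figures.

d = 1/p = 1/0.001915″ = 522.19 pc.
μ = 60.33 mas/yr = 0.06033 ″/yr.
v_t = 4.740 μ d = 4.740 × 0.06033 × 522.19 = 149.33 km/s.
v = √(v_r² + v_t²) = √((-203.3)² + 149.33²) = √63630.3 = 252.25 km/s.

252 km/s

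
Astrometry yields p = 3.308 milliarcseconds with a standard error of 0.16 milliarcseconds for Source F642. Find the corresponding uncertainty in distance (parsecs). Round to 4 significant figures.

14.62 pc

d = 1/p, so σ_d = σ_p / p².
σ_d = 0.000160 / (0.003308)² = 0.000160 / 0.000010943 = 14.621 pc.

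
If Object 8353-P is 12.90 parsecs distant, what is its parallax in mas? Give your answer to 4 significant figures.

77.52 mas

p = 1/d = 1/12.9 = 0.077519 arcsec.
= 0.077519 × 1000 = 77.519 mas.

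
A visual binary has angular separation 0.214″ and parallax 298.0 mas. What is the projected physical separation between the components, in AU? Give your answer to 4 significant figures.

0.7181 AU

d = 1/p = 1/0.2980″ = 3.3557 pc.
At distance d (pc), an angle of θ arcsec spans θ·d AU: s = 0.214 × 3.3557 = 0.71812 AU.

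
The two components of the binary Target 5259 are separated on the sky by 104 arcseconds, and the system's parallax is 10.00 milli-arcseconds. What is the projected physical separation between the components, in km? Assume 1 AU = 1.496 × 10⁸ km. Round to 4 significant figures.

d = 1/p = 1/0.01000″ = 100 pc.
At distance d (pc), an angle of θ arcsec spans θ·d AU: s = 104 × 100 = 10400 AU.
= 10400 × 1.496 × 10⁸ km = 1.5558 × 10^12 km.

1.556 × 10^12 km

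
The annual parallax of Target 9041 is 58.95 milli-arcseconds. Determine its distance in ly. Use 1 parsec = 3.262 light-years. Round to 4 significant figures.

p = 58.95 milli-arcseconds = 0.05895 arcsec.
d = 1/p = 1/0.05895 = 16.964 pc.
In light-years: 16.964 × 3.262 = 55.337 ly.

55.34 ly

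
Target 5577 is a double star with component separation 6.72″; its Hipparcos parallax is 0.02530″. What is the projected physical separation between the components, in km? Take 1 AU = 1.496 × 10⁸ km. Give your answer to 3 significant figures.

3.97 × 10^10 km

d = 1/p = 1/0.02530″ = 39.526 pc.
At distance d (pc), an angle of θ arcsec spans θ·d AU: s = 6.72 × 39.526 = 265.61 AU.
= 265.61 × 1.496 × 10⁸ km = 3.9735 × 10^10 km.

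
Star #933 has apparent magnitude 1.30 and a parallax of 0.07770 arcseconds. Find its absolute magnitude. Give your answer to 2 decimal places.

d = 1/p = 1/0.07770″ = 12.87 pc.
m − M = 5 log₁₀(12.87) − 5 = 5.5479 − 5 = 0.5479.
M = m − (m − M) = 1.30 − 0.5479 = 0.75.

M = 0.75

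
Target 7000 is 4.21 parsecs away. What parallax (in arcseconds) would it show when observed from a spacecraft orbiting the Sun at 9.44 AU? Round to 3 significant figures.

2.24 arcsec

p (arcsec) = B (AU) / d (pc).
p = 9.44 / 4.21 = 2.2423 arcsec.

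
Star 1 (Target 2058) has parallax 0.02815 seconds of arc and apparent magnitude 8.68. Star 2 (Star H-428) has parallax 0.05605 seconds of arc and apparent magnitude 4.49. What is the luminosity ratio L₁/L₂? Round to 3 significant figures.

d₁ = 1/p₁ = 1/0.02815″ = 35.524 pc; d₂ = 1/p₂ = 1/0.05605″ = 17.841 pc.
M₁ = m₁ − 5 log₁₀ d₁ + 5 = 8.68 − 7.7526 + 5 = 5.9274.
M₂ = 4.49 − 6.2571 + 5 = 3.2329.
L₁/L₂ = 10^(0.4(M₂ − M₁)) = 10^(0.4 × (-2.6945)) = 10^(-1.07780) = 0.083599.

L₁/L₂ = 0.0836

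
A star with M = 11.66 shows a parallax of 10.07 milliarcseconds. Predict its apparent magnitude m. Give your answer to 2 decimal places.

d = 1/p = 1/0.01007″ = 99.305 pc.
m − M = 5 log₁₀ d − 5 = 5 log₁₀(99.305) − 5 = 9.9849 − 5 = 4.9849.
m = M + (m − M) = 11.66 + 4.9849 = 16.64.

m = 16.64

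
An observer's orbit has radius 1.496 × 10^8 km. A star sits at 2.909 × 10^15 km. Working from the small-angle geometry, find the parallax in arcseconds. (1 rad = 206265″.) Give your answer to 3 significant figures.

0.0106 arcsec

θ ≈ B/d = (1.496 × 10^8) / (2.909 × 10^15) = 5.1427 × 10^-8 rad.
In arcseconds: 5.1427 × 10^-8 × 206265 = 0.010608″.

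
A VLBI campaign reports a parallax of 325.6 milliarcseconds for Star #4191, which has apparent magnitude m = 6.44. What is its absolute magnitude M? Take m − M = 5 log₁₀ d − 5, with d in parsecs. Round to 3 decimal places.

d = 1/p = 1/0.3256″ = 3.0713 pc.
m − M = 5 log₁₀(3.0713) − 5 = 2.4366 − 5 = -2.5634.
M = m − (m − M) = 6.44 − (-2.5634) = 9.003.

M = 9.003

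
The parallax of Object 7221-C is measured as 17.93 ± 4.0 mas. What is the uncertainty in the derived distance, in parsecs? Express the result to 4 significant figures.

12.44 pc

d = 1/p, so σ_d = σ_p / p².
σ_d = 0.00400 / (0.01793)² = 0.00400 / 0.00032148 = 12.442 pc.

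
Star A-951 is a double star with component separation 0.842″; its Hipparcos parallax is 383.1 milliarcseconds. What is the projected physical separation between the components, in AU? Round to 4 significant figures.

d = 1/p = 1/0.3831″ = 2.6103 pc.
At distance d (pc), an angle of θ arcsec spans θ·d AU: s = 0.842 × 2.6103 = 2.1979 AU.

2.198 AU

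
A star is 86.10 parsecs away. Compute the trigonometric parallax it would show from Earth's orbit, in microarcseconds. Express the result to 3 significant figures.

p = 1/d = 1/86.1 = 0.011614 arcsec.
= 0.011614 × 10⁶ = 11614 μas.

11600 μas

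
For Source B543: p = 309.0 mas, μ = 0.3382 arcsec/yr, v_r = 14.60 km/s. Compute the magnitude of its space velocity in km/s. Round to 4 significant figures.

15.49 km/s

d = 1/p = 1/0.3090″ = 3.2362 pc.
v_t = 4.740 μ d = 4.740 × 0.3382 × 3.2362 = 5.1878 km/s.
v = √(v_r² + v_t²) = √(14.60² + 5.1878²) = √240.073 = 15.494 km/s.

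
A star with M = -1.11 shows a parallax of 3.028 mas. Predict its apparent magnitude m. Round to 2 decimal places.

m = 6.48

d = 1/p = 1/0.003028″ = 330.25 pc.
m − M = 5 log₁₀ d − 5 = 5 log₁₀(330.25) − 5 = 12.5942 − 5 = 7.5942.
m = M + (m − M) = -1.11 + 7.5942 = 6.48.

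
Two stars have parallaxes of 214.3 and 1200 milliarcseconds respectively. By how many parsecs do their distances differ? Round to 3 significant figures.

3.83 pc

d_A = 1/0.2143″ = 4.6664 pc; d_B = 1/1.200″ = 0.83333 pc.
|d_B − d_A| = |0.83333 − 4.6664| = 3.8331 pc.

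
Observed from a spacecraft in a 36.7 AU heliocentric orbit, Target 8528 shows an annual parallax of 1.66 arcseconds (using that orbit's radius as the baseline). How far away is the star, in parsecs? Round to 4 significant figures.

22.11 pc

With baseline B (in AU) and parallax p (in arcsec), d = B/p parsecs.
d = 36.7 / 1.66 = 22.108 pc.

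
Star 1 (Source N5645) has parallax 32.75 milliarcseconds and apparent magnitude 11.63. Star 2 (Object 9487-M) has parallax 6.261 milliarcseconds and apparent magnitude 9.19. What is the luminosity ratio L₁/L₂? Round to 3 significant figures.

d₁ = 1/p₁ = 1/0.03275″ = 30.534 pc; d₂ = 1/p₂ = 1/0.006261″ = 159.72 pc.
M₁ = m₁ − 5 log₁₀ d₁ + 5 = 11.63 − 7.4239 + 5 = 9.2061.
M₂ = 9.19 − 11.0168 + 5 = 3.1732.
L₁/L₂ = 10^(0.4(M₂ − M₁)) = 10^(0.4 × (-6.0329)) = 10^(-2.41316) = 0.0038622.

L₁/L₂ = 0.00386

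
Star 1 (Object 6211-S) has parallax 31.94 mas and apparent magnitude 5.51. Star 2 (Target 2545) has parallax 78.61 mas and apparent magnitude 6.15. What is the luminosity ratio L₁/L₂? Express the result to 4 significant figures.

L₁/L₂ = 10.92

d₁ = 1/p₁ = 1/0.03194″ = 31.309 pc; d₂ = 1/p₂ = 1/0.07861″ = 12.721 pc.
M₁ = m₁ − 5 log₁₀ d₁ + 5 = 5.51 − 7.4783 + 5 = 3.0317.
M₂ = 6.15 − 5.5226 + 5 = 5.6274.
L₁/L₂ = 10^(0.4(M₂ − M₁)) = 10^(0.4 × 2.5957) = 10^1.03828 = 10.921.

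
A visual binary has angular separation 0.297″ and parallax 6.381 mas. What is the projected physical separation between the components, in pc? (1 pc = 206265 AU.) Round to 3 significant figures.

0.000226 pc

d = 1/p = 1/0.006381″ = 156.72 pc.
At distance d (pc), an angle of θ arcsec spans θ·d AU: s = 0.297 × 156.72 = 46.546 AU.
= 46.546 / 206265 = 0.00022566 pc.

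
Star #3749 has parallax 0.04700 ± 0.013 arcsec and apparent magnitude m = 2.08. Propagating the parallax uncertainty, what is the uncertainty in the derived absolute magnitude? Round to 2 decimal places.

σ_M = 0.60 mag

M = m − 5 log₁₀ d + 5 = m + 5 log₁₀ p + 5, so ∂M/∂p = 5/(p ln 10).
σ_M = (5/ln 10) · (σ_p/p) = 2.1715 × 0.013/0.04700 = 2.1715 × 0.2766 = 0.60064.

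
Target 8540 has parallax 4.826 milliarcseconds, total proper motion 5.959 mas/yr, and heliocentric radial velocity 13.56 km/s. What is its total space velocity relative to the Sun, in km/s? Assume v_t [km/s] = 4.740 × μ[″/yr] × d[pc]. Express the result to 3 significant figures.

14.8 km/s

d = 1/p = 1/0.004826″ = 207.21 pc.
μ = 5.959 mas/yr = 0.005959 ″/yr.
v_t = 4.740 μ d = 4.740 × 0.005959 × 207.21 = 5.8528 km/s.
v = √(v_r² + v_t²) = √(13.56² + 5.8528²) = √218.129 = 14.769 km/s.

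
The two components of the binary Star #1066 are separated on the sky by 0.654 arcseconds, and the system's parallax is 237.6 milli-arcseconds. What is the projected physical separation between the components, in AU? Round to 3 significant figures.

2.75 AU

d = 1/p = 1/0.2376″ = 4.2088 pc.
At distance d (pc), an angle of θ arcsec spans θ·d AU: s = 0.654 × 4.2088 = 2.7526 AU.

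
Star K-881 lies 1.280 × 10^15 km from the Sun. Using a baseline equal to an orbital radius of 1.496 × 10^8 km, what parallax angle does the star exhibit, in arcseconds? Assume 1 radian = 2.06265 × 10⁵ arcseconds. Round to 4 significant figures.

0.02411 arcsec

θ ≈ B/d = (1.496 × 10^8) / (1.280 × 10^15) = 1.1688 × 10^-7 rad.
In arcseconds: 1.1688 × 10^-7 × 206265 = 0.024108″.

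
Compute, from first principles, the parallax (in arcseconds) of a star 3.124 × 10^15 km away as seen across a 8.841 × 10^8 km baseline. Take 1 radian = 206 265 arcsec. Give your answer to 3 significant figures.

θ ≈ B/d = (8.841 × 10^8) / (3.124 × 10^15) = 2.8300 × 10^-7 rad.
In arcseconds: 2.8300 × 10^-7 × 206265 = 0.058373″.

0.0584 arcsec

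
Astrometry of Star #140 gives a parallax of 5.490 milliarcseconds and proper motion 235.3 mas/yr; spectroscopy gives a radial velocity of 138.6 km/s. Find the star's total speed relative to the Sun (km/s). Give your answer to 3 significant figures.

246 km/s

d = 1/p = 1/0.005490″ = 182.15 pc.
μ = 235.3 mas/yr = 0.2353 ″/yr.
v_t = 4.740 μ d = 4.740 × 0.2353 × 182.15 = 203.16 km/s.
v = √(v_r² + v_t²) = √(138.6² + 203.16²) = √60483.9 = 245.93 km/s.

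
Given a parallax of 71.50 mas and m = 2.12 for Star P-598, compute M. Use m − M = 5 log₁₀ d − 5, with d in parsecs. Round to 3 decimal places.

M = 1.392

d = 1/p = 1/0.07150″ = 13.986 pc.
m − M = 5 log₁₀(13.986) − 5 = 5.7285 − 5 = 0.7285.
M = m − (m − M) = 2.12 − 0.7285 = 1.392.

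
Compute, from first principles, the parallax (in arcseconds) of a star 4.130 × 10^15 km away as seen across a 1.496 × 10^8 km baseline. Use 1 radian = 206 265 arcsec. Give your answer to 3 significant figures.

θ ≈ B/d = (1.496 × 10^8) / (4.130 × 10^15) = 3.6223 × 10^-8 rad.
In arcseconds: 3.6223 × 10^-8 × 206265 = 0.0074715″.

0.00747 arcsec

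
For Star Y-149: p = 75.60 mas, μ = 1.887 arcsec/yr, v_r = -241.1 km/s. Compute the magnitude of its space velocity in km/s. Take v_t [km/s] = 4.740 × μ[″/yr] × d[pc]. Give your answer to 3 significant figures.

269 km/s

d = 1/p = 1/0.07560″ = 13.228 pc.
v_t = 4.740 μ d = 4.740 × 1.887 × 13.228 = 118.32 km/s.
v = √(v_r² + v_t²) = √((-241.1)² + 118.32²) = √72128.8 = 268.57 km/s.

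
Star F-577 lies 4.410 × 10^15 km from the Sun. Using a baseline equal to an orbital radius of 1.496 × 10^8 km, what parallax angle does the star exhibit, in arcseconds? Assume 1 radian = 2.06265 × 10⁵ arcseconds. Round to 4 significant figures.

θ ≈ B/d = (1.496 × 10^8) / (4.410 × 10^15) = 3.3923 × 10^-8 rad.
In arcseconds: 3.3923 × 10^-8 × 206265 = 0.0069971″.

0.006997 arcsec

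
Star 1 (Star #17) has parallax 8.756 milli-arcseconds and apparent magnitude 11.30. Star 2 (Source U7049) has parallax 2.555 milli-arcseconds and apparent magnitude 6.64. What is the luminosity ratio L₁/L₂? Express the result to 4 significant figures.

d₁ = 1/p₁ = 1/0.008756″ = 114.21 pc; d₂ = 1/p₂ = 1/0.002555″ = 391.39 pc.
M₁ = m₁ − 5 log₁₀ d₁ + 5 = 11.30 − 10.2885 + 5 = 6.0115.
M₂ = 6.64 − 12.9630 + 5 = -1.3230.
L₁/L₂ = 10^(0.4(M₂ − M₁)) = 10^(0.4 × (-7.3345)) = 10^(-2.93380) = 0.0011647.

L₁/L₂ = 0.001165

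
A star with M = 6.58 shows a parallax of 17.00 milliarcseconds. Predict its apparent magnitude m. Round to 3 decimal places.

d = 1/p = 1/0.01700″ = 58.824 pc.
m − M = 5 log₁₀ d − 5 = 5 log₁₀(58.824) − 5 = 8.8478 − 5 = 3.8478.
m = M + (m − M) = 6.58 + 3.8478 = 10.428.

m = 10.428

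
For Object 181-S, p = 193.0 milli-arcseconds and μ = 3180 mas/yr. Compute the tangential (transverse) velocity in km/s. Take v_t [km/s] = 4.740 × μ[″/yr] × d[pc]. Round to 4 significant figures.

d = 1/p = 1/0.1930″ = 5.1813 pc.
μ = 3180 mas/yr = 3.18 ″/yr.
v_t = 4.74 × μ × d = 4.74 × 3.18 × 5.1813 = 78.099 km/s.

78.10 km/s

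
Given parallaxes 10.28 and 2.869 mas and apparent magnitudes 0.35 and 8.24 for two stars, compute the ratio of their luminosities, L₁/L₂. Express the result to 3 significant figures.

d₁ = 1/p₁ = 1/0.01028″ = 97.276 pc; d₂ = 1/p₂ = 1/0.002869″ = 348.55 pc.
M₁ = m₁ − 5 log₁₀ d₁ + 5 = 0.35 − 9.9400 + 5 = -4.5900.
M₂ = 8.24 − 12.7113 + 5 = 0.5287.
L₁/L₂ = 10^(0.4(M₂ − M₁)) = 10^(0.4 × 5.1187) = 10^2.04748 = 111.55.

L₁/L₂ = 112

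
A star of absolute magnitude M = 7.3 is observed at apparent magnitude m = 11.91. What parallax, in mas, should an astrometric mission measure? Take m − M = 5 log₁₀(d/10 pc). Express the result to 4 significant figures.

m − M = 11.91 − 7.3 = 4.61.
d = 10^((m−M)/5 + 1) = 10^1.922 = 83.56 pc.
p = 1/d = 1/83.56 = 0.011967 arcsec = 11.967 mas.

11.97 mas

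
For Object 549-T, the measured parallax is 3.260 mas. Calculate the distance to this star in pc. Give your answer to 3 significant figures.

307 pc

p = 3.260 mas = 0.003260 arcsec.
d = 1/p = 1/0.003260 = 306.75 pc.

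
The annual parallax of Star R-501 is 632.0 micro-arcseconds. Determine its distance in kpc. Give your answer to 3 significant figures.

1.58 kpc

p = 632.0 micro-arcseconds = 0.0006320 arcsec.
d = 1/p = 1/0.0006320 = 1582.3 pc.
= 1.5823 kpc.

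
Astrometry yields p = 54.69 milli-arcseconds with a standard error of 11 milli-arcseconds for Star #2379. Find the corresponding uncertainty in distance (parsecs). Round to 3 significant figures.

d = 1/p, so σ_d = σ_p / p².
σ_d = 0.0110 / (0.05469)² = 0.0110 / 0.002991 = 3.6777 pc.

3.68 pc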